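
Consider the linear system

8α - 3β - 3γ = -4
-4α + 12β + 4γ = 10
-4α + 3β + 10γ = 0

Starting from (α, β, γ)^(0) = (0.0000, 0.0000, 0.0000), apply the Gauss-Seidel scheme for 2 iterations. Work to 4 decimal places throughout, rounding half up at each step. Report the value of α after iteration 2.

Iteration 1:
  α = (-4 - (-3)·0.0000 - (-3)·0.0000) / (8) = -0.5000
  β = (10 - (-4)·-0.5000 - (4)·0.0000) / (12) = 0.6667
  γ = (0 - (-4)·-0.5000 - (3)·0.6667) / (10) = -0.4000
Iteration 2:
  α = (-4 - (-3)·0.6667 - (-3)·-0.4000) / (8) = -0.4000
  β = (10 - (-4)·-0.4000 - (4)·-0.4000) / (12) = 0.8333
  γ = (0 - (-4)·-0.4000 - (3)·0.8333) / (10) = -0.4100

-0.4000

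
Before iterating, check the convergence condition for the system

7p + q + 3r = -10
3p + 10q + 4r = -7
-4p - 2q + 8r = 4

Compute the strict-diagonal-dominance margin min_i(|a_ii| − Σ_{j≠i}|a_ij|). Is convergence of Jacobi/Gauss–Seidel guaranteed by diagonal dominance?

2

row 1: |7| − (1+3) = 3
row 2: |10| − (3+4) = 3
row 3: |8| − (4+2) = 2
minimum over rows = 2 → strictly diagonally dominant (convergence guaranteed)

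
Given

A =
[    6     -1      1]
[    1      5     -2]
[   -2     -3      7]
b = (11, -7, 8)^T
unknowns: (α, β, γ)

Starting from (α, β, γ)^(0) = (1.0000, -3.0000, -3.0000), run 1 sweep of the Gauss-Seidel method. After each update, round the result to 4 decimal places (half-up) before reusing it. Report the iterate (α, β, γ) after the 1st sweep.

Iteration 1:
  α = (11 - (-1)·-3.0000 - (1)·-3.0000) / (6) = 1.8333
  β = (-7 - (1)·1.8333 - (-2)·-3.0000) / (5) = -2.9667
  γ = (8 - (-2)·1.8333 - (-3)·-2.9667) / (7) = 0.3952

(1.8333, -2.9667, 0.3952)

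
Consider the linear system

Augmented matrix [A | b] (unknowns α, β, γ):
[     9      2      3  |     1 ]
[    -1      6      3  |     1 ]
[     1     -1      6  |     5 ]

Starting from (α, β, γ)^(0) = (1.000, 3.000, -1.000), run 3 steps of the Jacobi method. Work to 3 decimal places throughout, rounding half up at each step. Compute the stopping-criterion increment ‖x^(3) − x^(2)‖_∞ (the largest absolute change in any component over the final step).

0.339

Iteration 1:
  α = (1 - (2)·3.000 - (3)·-1.000) / (9) = -0.222
  β = (1 - (-1)·1.000 - (3)·-1.000) / (6) = 0.833
  γ = (5 - (1)·1.000 - (-1)·3.000) / (6) = 1.167
Iteration 2:
  α = (1 - (2)·0.833 - (3)·1.167) / (9) = -0.463
  β = (1 - (-1)·-0.222 - (3)·1.167) / (6) = -0.454
  γ = (5 - (1)·-0.222 - (-1)·0.833) / (6) = 1.009
Iteration 3:
  α = (1 - (2)·-0.454 - (3)·1.009) / (9) = -0.124
  β = (1 - (-1)·-0.463 - (3)·1.009) / (6) = -0.415
  γ = (5 - (1)·-0.463 - (-1)·-0.454) / (6) = 0.835
Change: (0.339, 0.039, -0.174) → max |·| = 0.339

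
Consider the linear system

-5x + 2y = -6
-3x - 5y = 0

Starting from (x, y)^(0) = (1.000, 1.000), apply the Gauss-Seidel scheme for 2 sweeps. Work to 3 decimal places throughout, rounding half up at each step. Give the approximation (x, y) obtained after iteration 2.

(0.816, -0.490)

Iteration 1:
  x = (-6 - (2)·1.000) / (-5) = 1.600
  y = (0 - (-3)·1.600) / (-5) = -0.960
Iteration 2:
  x = (-6 - (2)·-0.960) / (-5) = 0.816
  y = (0 - (-3)·0.816) / (-5) = -0.490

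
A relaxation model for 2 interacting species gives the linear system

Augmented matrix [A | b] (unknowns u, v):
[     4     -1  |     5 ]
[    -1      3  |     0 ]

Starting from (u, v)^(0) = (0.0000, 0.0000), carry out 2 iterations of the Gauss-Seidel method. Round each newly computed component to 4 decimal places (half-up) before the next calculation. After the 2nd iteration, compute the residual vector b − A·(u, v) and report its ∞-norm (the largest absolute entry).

0.0346

Iteration 1:
  u = (5 - (-1)·0.0000) / (4) = 1.2500
  v = (0 - (-1)·1.2500) / (3) = 0.4167
Iteration 2:
  u = (5 - (-1)·0.4167) / (4) = 1.3542
  v = (0 - (-1)·1.3542) / (3) = 0.4514
Residual b − A·x = (0.0346, 0.0000); ∞-norm = 0.0346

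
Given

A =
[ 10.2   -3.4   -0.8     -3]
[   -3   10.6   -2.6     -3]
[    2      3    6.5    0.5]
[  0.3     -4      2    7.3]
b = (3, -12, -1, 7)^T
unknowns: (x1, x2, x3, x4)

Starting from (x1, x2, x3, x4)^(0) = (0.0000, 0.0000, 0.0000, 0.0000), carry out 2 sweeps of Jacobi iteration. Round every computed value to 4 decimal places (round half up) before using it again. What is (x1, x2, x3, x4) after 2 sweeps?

(0.1867, -0.8152, 0.2044, 0.3686)

Iteration 1:
  x1 = (3 - (-3.4)·0.0000 - (-0.8)·0.0000 - (-3)·0.0000) / (10.2) = 0.2941
  x2 = (-12 - (-3)·0.0000 - (-2.6)·0.0000 - (-3)·0.0000) / (10.6) = -1.1321
  x3 = (-1 - (2)·0.0000 - (3)·0.0000 - (0.5)·0.0000) / (6.5) = -0.1538
  x4 = (7 - (0.3)·0.0000 - (-4)·0.0000 - (2)·0.0000) / (7.3) = 0.9589
Iteration 2:
  x1 = (3 - (-3.4)·-1.1321 - (-0.8)·-0.1538 - (-3)·0.9589) / (10.2) = 0.1867
  x2 = (-12 - (-3)·0.2941 - (-2.6)·-0.1538 - (-3)·0.9589) / (10.6) = -0.8152
  x3 = (-1 - (2)·0.2941 - (3)·-1.1321 - (0.5)·0.9589) / (6.5) = 0.2044
  x4 = (7 - (0.3)·0.2941 - (-4)·-1.1321 - (2)·-0.1538) / (7.3) = 0.3686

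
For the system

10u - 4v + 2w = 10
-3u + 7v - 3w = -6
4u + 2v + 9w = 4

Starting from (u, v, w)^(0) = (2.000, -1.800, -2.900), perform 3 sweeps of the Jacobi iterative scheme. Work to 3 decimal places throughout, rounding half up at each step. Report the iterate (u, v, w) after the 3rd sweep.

Iteration 1:
  u = (10 - (-4)·-1.800 - (2)·-2.900) / (10) = 0.860
  v = (-6 - (-3)·2.000 - (-3)·-2.900) / (7) = -1.243
  w = (4 - (4)·2.000 - (2)·-1.800) / (9) = -0.044
Iteration 2:
  u = (10 - (-4)·-1.243 - (2)·-0.044) / (10) = 0.512
  v = (-6 - (-3)·0.860 - (-3)·-0.044) / (7) = -0.507
  w = (4 - (4)·0.860 - (2)·-1.243) / (9) = 0.338
Iteration 3:
  u = (10 - (-4)·-0.507 - (2)·0.338) / (10) = 0.730
  v = (-6 - (-3)·0.512 - (-3)·0.338) / (7) = -0.493
  w = (4 - (4)·0.512 - (2)·-0.507) / (9) = 0.330

(0.730, -0.493, 0.330)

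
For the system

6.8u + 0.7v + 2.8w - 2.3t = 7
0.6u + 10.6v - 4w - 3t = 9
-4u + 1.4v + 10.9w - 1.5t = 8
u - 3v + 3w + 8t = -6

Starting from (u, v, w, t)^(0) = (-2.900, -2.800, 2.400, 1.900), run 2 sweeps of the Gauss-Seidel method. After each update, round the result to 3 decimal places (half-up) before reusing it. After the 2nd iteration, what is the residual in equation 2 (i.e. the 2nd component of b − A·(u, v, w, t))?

Iteration 1:
  u = (7 - (0.7)·-2.800 - (2.8)·2.400 - (-2.3)·1.900) / (6.8) = 0.972
  v = (9 - (0.6)·0.972 - (-4)·2.400 - (-3)·1.900) / (10.6) = 2.237
  w = (8 - (-4)·0.972 - (1.4)·2.237 - (-1.5)·1.900) / (10.9) = 1.065
  t = (-6 - (1)·0.972 - (-3)·2.237 - (3)·1.065) / (8) = -0.432
Iteration 2:
  u = (7 - (0.7)·2.237 - (2.8)·1.065 - (-2.3)·-0.432) / (6.8) = 0.214
  v = (9 - (0.6)·0.214 - (-4)·1.065 - (-3)·-0.432) / (10.6) = 1.117
  w = (8 - (-4)·0.214 - (1.4)·1.117 - (-1.5)·-0.432) / (10.9) = 0.610
  t = (-6 - (1)·0.214 - (-3)·1.117 - (3)·0.610) / (8) = -0.587
Residual b − A·x = (1.705, -2.290, -0.237, 0.003)

-2.290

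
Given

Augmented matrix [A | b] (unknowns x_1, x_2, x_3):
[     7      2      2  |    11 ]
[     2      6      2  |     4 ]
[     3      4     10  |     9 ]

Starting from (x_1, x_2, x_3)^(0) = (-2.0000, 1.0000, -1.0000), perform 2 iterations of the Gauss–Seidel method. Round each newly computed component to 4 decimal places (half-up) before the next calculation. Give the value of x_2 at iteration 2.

0.1315

Iteration 1:
  x_1 = (11 - (2)·1.0000 - (2)·-1.0000) / (7) = 1.5714
  x_2 = (4 - (2)·1.5714 - (2)·-1.0000) / (6) = 0.4762
  x_3 = (9 - (3)·1.5714 - (4)·0.4762) / (10) = 0.2381
Iteration 2:
  x_1 = (11 - (2)·0.4762 - (2)·0.2381) / (7) = 1.3673
  x_2 = (4 - (2)·1.3673 - (2)·0.2381) / (6) = 0.1315
  x_3 = (9 - (3)·1.3673 - (4)·0.1315) / (10) = 0.4372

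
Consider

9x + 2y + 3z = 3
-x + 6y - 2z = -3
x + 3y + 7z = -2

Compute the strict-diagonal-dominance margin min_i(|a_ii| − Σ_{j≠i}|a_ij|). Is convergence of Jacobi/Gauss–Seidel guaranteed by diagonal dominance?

3

row 1: |9| − (2+3) = 4
row 2: |6| − (1+2) = 3
row 3: |7| − (1+3) = 3
minimum over rows = 3 → strictly diagonally dominant (convergence guaranteed)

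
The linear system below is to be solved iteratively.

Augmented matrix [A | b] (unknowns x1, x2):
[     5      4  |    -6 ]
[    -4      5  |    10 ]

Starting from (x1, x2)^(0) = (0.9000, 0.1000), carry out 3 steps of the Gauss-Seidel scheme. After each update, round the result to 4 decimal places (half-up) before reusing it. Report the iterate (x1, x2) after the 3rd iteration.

(-1.5323, 0.7742)

Iteration 1:
  x1 = (-6 - (4)·0.1000) / (5) = -1.2800
  x2 = (10 - (-4)·-1.2800) / (5) = 0.9760
Iteration 2:
  x1 = (-6 - (4)·0.9760) / (5) = -1.9808
  x2 = (10 - (-4)·-1.9808) / (5) = 0.4154
Iteration 3:
  x1 = (-6 - (4)·0.4154) / (5) = -1.5323
  x2 = (10 - (-4)·-1.5323) / (5) = 0.7742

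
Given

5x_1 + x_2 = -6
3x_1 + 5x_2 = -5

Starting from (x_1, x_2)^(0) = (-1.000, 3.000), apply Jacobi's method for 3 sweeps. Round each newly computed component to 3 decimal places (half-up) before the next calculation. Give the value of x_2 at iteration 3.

Iteration 1:
  x_1 = (-6 - (1)·3.000) / (5) = -1.800
  x_2 = (-5 - (3)·-1.000) / (5) = -0.400
Iteration 2:
  x_1 = (-6 - (1)·-0.400) / (5) = -1.120
  x_2 = (-5 - (3)·-1.800) / (5) = 0.080
Iteration 3:
  x_1 = (-6 - (1)·0.080) / (5) = -1.216
  x_2 = (-5 - (3)·-1.120) / (5) = -0.328

-0.328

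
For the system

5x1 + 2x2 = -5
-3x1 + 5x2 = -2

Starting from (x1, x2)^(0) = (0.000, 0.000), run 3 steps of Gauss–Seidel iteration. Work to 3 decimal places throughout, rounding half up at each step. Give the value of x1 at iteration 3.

-0.696

Iteration 1:
  x1 = (-5 - (2)·0.000) / (5) = -1.000
  x2 = (-2 - (-3)·-1.000) / (5) = -1.000
Iteration 2:
  x1 = (-5 - (2)·-1.000) / (5) = -0.600
  x2 = (-2 - (-3)·-0.600) / (5) = -0.760
Iteration 3:
  x1 = (-5 - (2)·-0.760) / (5) = -0.696
  x2 = (-2 - (-3)·-0.696) / (5) = -0.818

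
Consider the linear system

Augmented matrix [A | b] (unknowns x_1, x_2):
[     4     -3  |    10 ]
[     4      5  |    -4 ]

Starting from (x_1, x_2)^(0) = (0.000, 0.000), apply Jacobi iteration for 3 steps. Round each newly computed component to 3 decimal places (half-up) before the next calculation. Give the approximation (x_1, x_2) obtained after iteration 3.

(0.400, -2.320)

Iteration 1:
  x_1 = (10 - (-3)·0.000) / (4) = 2.500
  x_2 = (-4 - (4)·0.000) / (5) = -0.800
Iteration 2:
  x_1 = (10 - (-3)·-0.800) / (4) = 1.900
  x_2 = (-4 - (4)·2.500) / (5) = -2.800
Iteration 3:
  x_1 = (10 - (-3)·-2.800) / (4) = 0.400
  x_2 = (-4 - (4)·1.900) / (5) = -2.320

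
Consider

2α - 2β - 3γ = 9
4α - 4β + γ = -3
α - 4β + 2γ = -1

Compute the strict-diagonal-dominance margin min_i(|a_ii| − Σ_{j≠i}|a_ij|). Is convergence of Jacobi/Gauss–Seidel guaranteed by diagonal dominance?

row 1: |2| − (2+3) = -3
row 2: |-4| − (4+1) = -1
row 3: |2| − (1+4) = -3
minimum over rows = -3 → not strictly diagonally dominant

-3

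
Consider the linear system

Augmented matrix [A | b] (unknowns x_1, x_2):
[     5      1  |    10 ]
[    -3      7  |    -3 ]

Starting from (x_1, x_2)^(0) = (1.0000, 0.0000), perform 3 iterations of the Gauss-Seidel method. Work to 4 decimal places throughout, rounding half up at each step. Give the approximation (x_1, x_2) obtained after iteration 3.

Iteration 1:
  x_1 = (10 - (1)·0.0000) / (5) = 2.0000
  x_2 = (-3 - (-3)·2.0000) / (7) = 0.4286
Iteration 2:
  x_1 = (10 - (1)·0.4286) / (5) = 1.9143
  x_2 = (-3 - (-3)·1.9143) / (7) = 0.3918
Iteration 3:
  x_1 = (10 - (1)·0.3918) / (5) = 1.9216
  x_2 = (-3 - (-3)·1.9216) / (7) = 0.3950

(1.9216, 0.3950)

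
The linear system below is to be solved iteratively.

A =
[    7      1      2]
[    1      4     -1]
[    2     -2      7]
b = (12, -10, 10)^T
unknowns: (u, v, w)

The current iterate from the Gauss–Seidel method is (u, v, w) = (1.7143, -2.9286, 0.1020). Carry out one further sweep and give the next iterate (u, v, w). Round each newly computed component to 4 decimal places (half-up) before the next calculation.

One sweep:
  u = (12 - (1)·-2.9286 - (2)·0.1020) / (7) = 2.1035
  v = (-10 - (1)·2.1035 - (-1)·0.1020) / (4) = -3.0004
  w = (10 - (2)·2.1035 - (-2)·-3.0004) / (7) = -0.0297

(2.1035, -3.0004, -0.0297)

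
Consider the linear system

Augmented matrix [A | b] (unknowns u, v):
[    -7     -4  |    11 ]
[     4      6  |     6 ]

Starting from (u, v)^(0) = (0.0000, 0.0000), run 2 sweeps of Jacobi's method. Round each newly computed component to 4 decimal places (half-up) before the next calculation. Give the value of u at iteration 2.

-2.1429

Iteration 1:
  u = (11 - (-4)·0.0000) / (-7) = -1.5714
  v = (6 - (4)·0.0000) / (6) = 1.0000
Iteration 2:
  u = (11 - (-4)·1.0000) / (-7) = -2.1429
  v = (6 - (4)·-1.5714) / (6) = 2.0476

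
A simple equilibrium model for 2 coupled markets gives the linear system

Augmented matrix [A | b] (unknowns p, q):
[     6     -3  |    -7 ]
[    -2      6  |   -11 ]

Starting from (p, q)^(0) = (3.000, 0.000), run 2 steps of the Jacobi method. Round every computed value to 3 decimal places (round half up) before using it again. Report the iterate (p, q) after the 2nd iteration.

Iteration 1:
  p = (-7 - (-3)·0.000) / (6) = -1.167
  q = (-11 - (-2)·3.000) / (6) = -0.833
Iteration 2:
  p = (-7 - (-3)·-0.833) / (6) = -1.583
  q = (-11 - (-2)·-1.167) / (6) = -2.222

(-1.583, -2.222)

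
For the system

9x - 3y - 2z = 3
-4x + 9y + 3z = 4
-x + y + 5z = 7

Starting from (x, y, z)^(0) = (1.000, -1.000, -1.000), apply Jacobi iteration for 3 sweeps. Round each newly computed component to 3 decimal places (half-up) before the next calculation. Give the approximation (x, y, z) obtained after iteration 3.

(0.496, 0.581, 1.679)

Iteration 1:
  x = (3 - (-3)·-1.000 - (-2)·-1.000) / (9) = -0.222
  y = (4 - (-4)·1.000 - (3)·-1.000) / (9) = 1.222
  z = (7 - (-1)·1.000 - (1)·-1.000) / (5) = 1.800
Iteration 2:
  x = (3 - (-3)·1.222 - (-2)·1.800) / (9) = 1.141
  y = (4 - (-4)·-0.222 - (3)·1.800) / (9) = -0.254
  z = (7 - (-1)·-0.222 - (1)·1.222) / (5) = 1.111
Iteration 3:
  x = (3 - (-3)·-0.254 - (-2)·1.111) / (9) = 0.496
  y = (4 - (-4)·1.141 - (3)·1.111) / (9) = 0.581
  z = (7 - (-1)·1.141 - (1)·-0.254) / (5) = 1.679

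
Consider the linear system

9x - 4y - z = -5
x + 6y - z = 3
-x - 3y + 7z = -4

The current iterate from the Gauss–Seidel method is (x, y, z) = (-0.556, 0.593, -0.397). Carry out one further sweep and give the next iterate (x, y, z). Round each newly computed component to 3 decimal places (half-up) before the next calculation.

(-0.336, 0.490, -0.409)

One sweep:
  x = (-5 - (-4)·0.593 - (-1)·-0.397) / (9) = -0.336
  y = (3 - (1)·-0.336 - (-1)·-0.397) / (6) = 0.490
  z = (-4 - (-1)·-0.336 - (-3)·0.490) / (7) = -0.409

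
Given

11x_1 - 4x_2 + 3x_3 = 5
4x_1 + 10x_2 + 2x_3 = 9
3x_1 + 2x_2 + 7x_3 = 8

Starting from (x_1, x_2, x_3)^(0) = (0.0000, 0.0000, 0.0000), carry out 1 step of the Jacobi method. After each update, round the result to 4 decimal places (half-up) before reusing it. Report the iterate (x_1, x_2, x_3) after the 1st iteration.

Iteration 1:
  x_1 = (5 - (-4)·0.0000 - (3)·0.0000) / (11) = 0.4545
  x_2 = (9 - (4)·0.0000 - (2)·0.0000) / (10) = 0.9000
  x_3 = (8 - (3)·0.0000 - (2)·0.0000) / (7) = 1.1429

(0.4545, 0.9000, 1.1429)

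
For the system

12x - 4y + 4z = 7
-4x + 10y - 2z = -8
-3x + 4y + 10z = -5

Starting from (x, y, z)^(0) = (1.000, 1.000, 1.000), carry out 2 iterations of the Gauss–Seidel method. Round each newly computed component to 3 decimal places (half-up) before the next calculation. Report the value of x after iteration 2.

0.520

Iteration 1:
  x = (7 - (-4)·1.000 - (4)·1.000) / (12) = 0.583
  y = (-8 - (-4)·0.583 - (-2)·1.000) / (10) = -0.367
  z = (-5 - (-3)·0.583 - (4)·-0.367) / (10) = -0.178
Iteration 2:
  x = (7 - (-4)·-0.367 - (4)·-0.178) / (12) = 0.520
  y = (-8 - (-4)·0.520 - (-2)·-0.178) / (10) = -0.628
  z = (-5 - (-3)·0.520 - (4)·-0.628) / (10) = -0.093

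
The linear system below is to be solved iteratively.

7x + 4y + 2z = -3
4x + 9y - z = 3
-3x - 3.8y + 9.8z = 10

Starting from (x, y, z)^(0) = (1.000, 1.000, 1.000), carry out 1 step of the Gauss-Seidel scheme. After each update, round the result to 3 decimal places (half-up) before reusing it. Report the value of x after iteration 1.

Iteration 1:
  x = (-3 - (4)·1.000 - (2)·1.000) / (7) = -1.286
  y = (3 - (4)·-1.286 - (-1)·1.000) / (9) = 1.016
  z = (10 - (-3)·-1.286 - (-3.8)·1.016) / (9.8) = 1.021

-1.286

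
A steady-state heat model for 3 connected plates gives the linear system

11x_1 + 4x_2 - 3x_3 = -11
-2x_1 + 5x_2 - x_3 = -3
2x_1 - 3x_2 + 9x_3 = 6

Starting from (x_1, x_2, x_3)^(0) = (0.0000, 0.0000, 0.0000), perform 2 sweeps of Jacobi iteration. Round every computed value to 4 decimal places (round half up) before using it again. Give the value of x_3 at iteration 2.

Iteration 1:
  x_1 = (-11 - (4)·0.0000 - (-3)·0.0000) / (11) = -1.0000
  x_2 = (-3 - (-2)·0.0000 - (-1)·0.0000) / (5) = -0.6000
  x_3 = (6 - (2)·0.0000 - (-3)·0.0000) / (9) = 0.6667
Iteration 2:
  x_1 = (-11 - (4)·-0.6000 - (-3)·0.6667) / (11) = -0.6000
  x_2 = (-3 - (-2)·-1.0000 - (-1)·0.6667) / (5) = -0.8667
  x_3 = (6 - (2)·-1.0000 - (-3)·-0.6000) / (9) = 0.6889

0.6889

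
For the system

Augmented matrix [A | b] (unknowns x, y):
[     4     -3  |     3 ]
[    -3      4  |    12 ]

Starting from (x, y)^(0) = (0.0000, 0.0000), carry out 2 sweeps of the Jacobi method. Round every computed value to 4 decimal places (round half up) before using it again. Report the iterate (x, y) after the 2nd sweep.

Iteration 1:
  x = (3 - (-3)·0.0000) / (4) = 0.7500
  y = (12 - (-3)·0.0000) / (4) = 3.0000
Iteration 2:
  x = (3 - (-3)·3.0000) / (4) = 3.0000
  y = (12 - (-3)·0.7500) / (4) = 3.5625

(3.0000, 3.5625)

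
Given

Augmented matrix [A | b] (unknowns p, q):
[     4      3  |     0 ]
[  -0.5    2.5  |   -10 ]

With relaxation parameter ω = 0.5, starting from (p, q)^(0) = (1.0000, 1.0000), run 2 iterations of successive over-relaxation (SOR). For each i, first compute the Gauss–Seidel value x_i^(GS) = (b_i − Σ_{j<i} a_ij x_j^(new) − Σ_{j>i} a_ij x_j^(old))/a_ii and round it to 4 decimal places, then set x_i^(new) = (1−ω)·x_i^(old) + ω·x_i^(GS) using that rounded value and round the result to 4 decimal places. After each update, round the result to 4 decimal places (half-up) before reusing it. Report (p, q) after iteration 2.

(0.6203, -2.6817)

Iteration 1:
  p: GS value = (0 - (3)·1.0000) / (4) = -0.7500;  p ← (1−ω)·1.0000 + ω·-0.7500 = 0.1250
  q: GS value = (-10 - (-0.5)·0.1250) / (2.5) = -3.9750;  q ← (1−ω)·1.0000 + ω·-3.9750 = -1.4875
Iteration 2:
  p: GS value = (0 - (3)·-1.4875) / (4) = 1.1156;  p ← (1−ω)·0.1250 + ω·1.1156 = 0.6203
  q: GS value = (-10 - (-0.5)·0.6203) / (2.5) = -3.8759;  q ← (1−ω)·-1.4875 + ω·-3.8759 = -2.6817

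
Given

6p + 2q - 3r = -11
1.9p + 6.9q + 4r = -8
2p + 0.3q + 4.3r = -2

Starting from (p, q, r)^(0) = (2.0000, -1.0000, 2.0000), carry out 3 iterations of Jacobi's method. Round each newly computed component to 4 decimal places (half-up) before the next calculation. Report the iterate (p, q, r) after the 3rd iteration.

Iteration 1:
  p = (-11 - (2)·-1.0000 - (-3)·2.0000) / (6) = -0.5000
  q = (-8 - (1.9)·2.0000 - (4)·2.0000) / (6.9) = -2.8696
  r = (-2 - (2)·2.0000 - (0.3)·-1.0000) / (4.3) = -1.3256
Iteration 2:
  p = (-11 - (2)·-2.8696 - (-3)·-1.3256) / (6) = -1.5396
  q = (-8 - (1.9)·-0.5000 - (4)·-1.3256) / (6.9) = -0.2533
  r = (-2 - (2)·-0.5000 - (0.3)·-2.8696) / (4.3) = -0.0324
Iteration 3:
  p = (-11 - (2)·-0.2533 - (-3)·-0.0324) / (6) = -1.7651
  q = (-8 - (1.9)·-1.5396 - (4)·-0.0324) / (6.9) = -0.7167
  r = (-2 - (2)·-1.5396 - (0.3)·-0.2533) / (4.3) = 0.2686

(-1.7651, -0.7167, 0.2686)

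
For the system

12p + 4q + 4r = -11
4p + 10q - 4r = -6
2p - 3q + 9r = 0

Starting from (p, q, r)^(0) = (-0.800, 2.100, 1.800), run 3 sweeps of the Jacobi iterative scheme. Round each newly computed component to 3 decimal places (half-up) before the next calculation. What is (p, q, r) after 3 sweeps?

Iteration 1:
  p = (-11 - (4)·2.100 - (4)·1.800) / (12) = -2.217
  q = (-6 - (4)·-0.800 - (-4)·1.800) / (10) = 0.440
  r = (0 - (2)·-0.800 - (-3)·2.100) / (9) = 0.878
Iteration 2:
  p = (-11 - (4)·0.440 - (4)·0.878) / (12) = -1.356
  q = (-6 - (4)·-2.217 - (-4)·0.878) / (10) = 0.638
  r = (0 - (2)·-2.217 - (-3)·0.440) / (9) = 0.639
Iteration 3:
  p = (-11 - (4)·0.638 - (4)·0.639) / (12) = -1.342
  q = (-6 - (4)·-1.356 - (-4)·0.639) / (10) = 0.198
  r = (0 - (2)·-1.356 - (-3)·0.638) / (9) = 0.514

(-1.342, 0.198, 0.514)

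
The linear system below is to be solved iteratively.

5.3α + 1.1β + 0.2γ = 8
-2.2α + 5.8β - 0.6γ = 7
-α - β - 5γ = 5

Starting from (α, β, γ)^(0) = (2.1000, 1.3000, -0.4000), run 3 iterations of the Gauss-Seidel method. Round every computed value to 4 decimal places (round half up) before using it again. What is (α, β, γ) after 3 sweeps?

(1.2545, 1.5226, -1.5554)

Iteration 1:
  α = (8 - (1.1)·1.3000 - (0.2)·-0.4000) / (5.3) = 1.2547
  β = (7 - (-2.2)·1.2547 - (-0.6)·-0.4000) / (5.8) = 1.6414
  γ = (5 - (-1)·1.2547 - (-1)·1.6414) / (-5) = -1.5792
Iteration 2:
  α = (8 - (1.1)·1.6414 - (0.2)·-1.5792) / (5.3) = 1.2284
  β = (7 - (-2.2)·1.2284 - (-0.6)·-1.5792) / (5.8) = 1.5095
  γ = (5 - (-1)·1.2284 - (-1)·1.5095) / (-5) = -1.5476
Iteration 3:
  α = (8 - (1.1)·1.5095 - (0.2)·-1.5476) / (5.3) = 1.2545
  β = (7 - (-2.2)·1.2545 - (-0.6)·-1.5476) / (5.8) = 1.5226
  γ = (5 - (-1)·1.2545 - (-1)·1.5226) / (-5) = -1.5554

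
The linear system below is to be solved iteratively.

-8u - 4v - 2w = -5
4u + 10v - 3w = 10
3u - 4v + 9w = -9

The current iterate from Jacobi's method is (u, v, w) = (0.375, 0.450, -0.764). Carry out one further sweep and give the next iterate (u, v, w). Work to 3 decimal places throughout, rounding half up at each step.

(0.591, 0.621, -0.925)

One sweep:
  u = (-5 - (-4)·0.450 - (-2)·-0.764) / (-8) = 0.591
  v = (10 - (4)·0.375 - (-3)·-0.764) / (10) = 0.621
  w = (-9 - (3)·0.375 - (-4)·0.450) / (9) = -0.925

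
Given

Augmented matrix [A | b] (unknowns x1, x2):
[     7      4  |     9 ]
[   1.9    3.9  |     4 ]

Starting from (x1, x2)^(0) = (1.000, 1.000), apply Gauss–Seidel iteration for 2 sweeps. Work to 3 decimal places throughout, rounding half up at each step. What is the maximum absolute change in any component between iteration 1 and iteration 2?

Iteration 1:
  x1 = (9 - (4)·1.000) / (7) = 0.714
  x2 = (4 - (1.9)·0.714) / (3.9) = 0.678
Iteration 2:
  x1 = (9 - (4)·0.678) / (7) = 0.898
  x2 = (4 - (1.9)·0.898) / (3.9) = 0.588
Change: (0.184, -0.090) → max |·| = 0.184

0.184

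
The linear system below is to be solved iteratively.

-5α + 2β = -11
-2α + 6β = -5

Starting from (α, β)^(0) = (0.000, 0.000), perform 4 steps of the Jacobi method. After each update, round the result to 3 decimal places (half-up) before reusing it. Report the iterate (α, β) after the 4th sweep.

(2.116, -0.113)

Iteration 1:
  α = (-11 - (2)·0.000) / (-5) = 2.200
  β = (-5 - (-2)·0.000) / (6) = -0.833
Iteration 2:
  α = (-11 - (2)·-0.833) / (-5) = 1.867
  β = (-5 - (-2)·2.200) / (6) = -0.100
Iteration 3:
  α = (-11 - (2)·-0.100) / (-5) = 2.160
  β = (-5 - (-2)·1.867) / (6) = -0.211
Iteration 4:
  α = (-11 - (2)·-0.211) / (-5) = 2.116
  β = (-5 - (-2)·2.160) / (6) = -0.113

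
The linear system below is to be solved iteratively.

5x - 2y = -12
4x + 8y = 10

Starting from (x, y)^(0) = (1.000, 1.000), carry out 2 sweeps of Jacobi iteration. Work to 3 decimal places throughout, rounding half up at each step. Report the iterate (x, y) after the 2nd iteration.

Iteration 1:
  x = (-12 - (-2)·1.000) / (5) = -2.000
  y = (10 - (4)·1.000) / (8) = 0.750
Iteration 2:
  x = (-12 - (-2)·0.750) / (5) = -2.100
  y = (10 - (4)·-2.000) / (8) = 2.250

(-2.100, 2.250)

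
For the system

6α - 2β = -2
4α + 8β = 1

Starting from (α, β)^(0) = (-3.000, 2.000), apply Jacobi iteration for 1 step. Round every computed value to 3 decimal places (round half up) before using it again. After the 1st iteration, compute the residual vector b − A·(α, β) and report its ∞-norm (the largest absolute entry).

13.332

Iteration 1:
  α = (-2 - (-2)·2.000) / (6) = 0.333
  β = (1 - (4)·-3.000) / (8) = 1.625
Residual b − A·x = (-0.748, -13.332); ∞-norm = 13.332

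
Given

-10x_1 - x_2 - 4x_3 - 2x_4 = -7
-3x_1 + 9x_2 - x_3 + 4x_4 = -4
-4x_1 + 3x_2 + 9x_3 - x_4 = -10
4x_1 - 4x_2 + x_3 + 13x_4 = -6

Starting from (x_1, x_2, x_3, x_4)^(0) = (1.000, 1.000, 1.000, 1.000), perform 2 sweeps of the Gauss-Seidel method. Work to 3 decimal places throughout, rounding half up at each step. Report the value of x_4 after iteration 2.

Iteration 1:
  x_1 = (-7 - (-1)·1.000 - (-4)·1.000 - (-2)·1.000) / (-10) = 0.000
  x_2 = (-4 - (-3)·0.000 - (-1)·1.000 - (4)·1.000) / (9) = -0.778
  x_3 = (-10 - (-4)·0.000 - (3)·-0.778 - (-1)·1.000) / (9) = -0.741
  x_4 = (-6 - (4)·0.000 - (-4)·-0.778 - (1)·-0.741) / (13) = -0.644
Iteration 2:
  x_1 = (-7 - (-1)·-0.778 - (-4)·-0.741 - (-2)·-0.644) / (-10) = 1.203
  x_2 = (-4 - (-3)·1.203 - (-1)·-0.741 - (4)·-0.644) / (9) = 0.160
  x_3 = (-10 - (-4)·1.203 - (3)·0.160 - (-1)·-0.644) / (9) = -0.701
  x_4 = (-6 - (4)·1.203 - (-4)·0.160 - (1)·-0.701) / (13) = -0.729

-0.729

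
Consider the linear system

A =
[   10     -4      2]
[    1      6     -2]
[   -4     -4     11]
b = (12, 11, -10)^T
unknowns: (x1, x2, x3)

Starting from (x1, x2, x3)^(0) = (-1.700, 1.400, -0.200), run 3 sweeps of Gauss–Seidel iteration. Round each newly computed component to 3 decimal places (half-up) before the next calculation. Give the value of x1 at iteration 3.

Iteration 1:
  x1 = (12 - (-4)·1.400 - (2)·-0.200) / (10) = 1.800
  x2 = (11 - (1)·1.800 - (-2)·-0.200) / (6) = 1.467
  x3 = (-10 - (-4)·1.800 - (-4)·1.467) / (11) = 0.279
Iteration 2:
  x1 = (12 - (-4)·1.467 - (2)·0.279) / (10) = 1.731
  x2 = (11 - (1)·1.731 - (-2)·0.279) / (6) = 1.638
  x3 = (-10 - (-4)·1.731 - (-4)·1.638) / (11) = 0.316
Iteration 3:
  x1 = (12 - (-4)·1.638 - (2)·0.316) / (10) = 1.792
  x2 = (11 - (1)·1.792 - (-2)·0.316) / (6) = 1.640
  x3 = (-10 - (-4)·1.792 - (-4)·1.640) / (11) = 0.339

1.792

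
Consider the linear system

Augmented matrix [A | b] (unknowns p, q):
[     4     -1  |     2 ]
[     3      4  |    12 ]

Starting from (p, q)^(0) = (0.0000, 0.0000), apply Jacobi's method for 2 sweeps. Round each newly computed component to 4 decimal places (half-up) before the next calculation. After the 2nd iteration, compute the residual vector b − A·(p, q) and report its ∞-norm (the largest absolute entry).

Iteration 1:
  p = (2 - (-1)·0.0000) / (4) = 0.5000
  q = (12 - (3)·0.0000) / (4) = 3.0000
Iteration 2:
  p = (2 - (-1)·3.0000) / (4) = 1.2500
  q = (12 - (3)·0.5000) / (4) = 2.6250
Residual b − A·x = (-0.3750, -2.2500); ∞-norm = 2.2500

2.2500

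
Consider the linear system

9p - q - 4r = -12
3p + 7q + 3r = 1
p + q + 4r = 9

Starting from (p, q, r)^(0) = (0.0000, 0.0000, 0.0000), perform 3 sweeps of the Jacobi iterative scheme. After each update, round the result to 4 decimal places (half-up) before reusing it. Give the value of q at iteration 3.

-0.8129

Iteration 1:
  p = (-12 - (-1)·0.0000 - (-4)·0.0000) / (9) = -1.3333
  q = (1 - (3)·0.0000 - (3)·0.0000) / (7) = 0.1429
  r = (9 - (1)·0.0000 - (1)·0.0000) / (4) = 2.2500
Iteration 2:
  p = (-12 - (-1)·0.1429 - (-4)·2.2500) / (9) = -0.3175
  q = (1 - (3)·-1.3333 - (3)·2.2500) / (7) = -0.2500
  r = (9 - (1)·-1.3333 - (1)·0.1429) / (4) = 2.5476
Iteration 3:
  p = (-12 - (-1)·-0.2500 - (-4)·2.5476) / (9) = -0.2288
  q = (1 - (3)·-0.3175 - (3)·2.5476) / (7) = -0.8129
  r = (9 - (1)·-0.3175 - (1)·-0.2500) / (4) = 2.3919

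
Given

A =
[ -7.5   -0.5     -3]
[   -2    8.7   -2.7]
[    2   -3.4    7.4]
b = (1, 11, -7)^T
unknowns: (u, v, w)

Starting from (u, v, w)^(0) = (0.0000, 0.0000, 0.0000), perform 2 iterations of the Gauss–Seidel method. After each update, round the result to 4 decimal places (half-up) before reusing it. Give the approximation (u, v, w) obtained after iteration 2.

Iteration 1:
  u = (1 - (-0.5)·0.0000 - (-3)·0.0000) / (-7.5) = -0.1333
  v = (11 - (-2)·-0.1333 - (-2.7)·0.0000) / (8.7) = 1.2337
  w = (-7 - (2)·-0.1333 - (-3.4)·1.2337) / (7.4) = -0.3431
Iteration 2:
  u = (1 - (-0.5)·1.2337 - (-3)·-0.3431) / (-7.5) = -0.0783
  v = (11 - (-2)·-0.0783 - (-2.7)·-0.3431) / (8.7) = 1.1399
  w = (-7 - (2)·-0.0783 - (-3.4)·1.1399) / (7.4) = -0.4010

(-0.0783, 1.1399, -0.4010)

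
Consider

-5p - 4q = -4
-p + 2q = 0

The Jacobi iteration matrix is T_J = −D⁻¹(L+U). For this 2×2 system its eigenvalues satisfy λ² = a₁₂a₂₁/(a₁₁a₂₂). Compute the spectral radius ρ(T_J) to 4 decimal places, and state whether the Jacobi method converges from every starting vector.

0.6325

a₁₂a₂₁/(a₁₁a₂₂) = (-4)·(-1) / ((-5)·(2)) = -0.400000
ρ = √|-0.400000| = √0.400000 = 0.6325
ρ < 1, so Jacobi converges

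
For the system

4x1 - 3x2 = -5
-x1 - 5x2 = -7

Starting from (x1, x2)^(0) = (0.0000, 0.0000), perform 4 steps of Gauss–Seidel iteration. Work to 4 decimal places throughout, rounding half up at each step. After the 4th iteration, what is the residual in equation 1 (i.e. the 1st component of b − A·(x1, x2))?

Iteration 1:
  x1 = (-5 - (-3)·0.0000) / (4) = -1.2500
  x2 = (-7 - (-1)·-1.2500) / (-5) = 1.6500
Iteration 2:
  x1 = (-5 - (-3)·1.6500) / (4) = -0.0125
  x2 = (-7 - (-1)·-0.0125) / (-5) = 1.4025
Iteration 3:
  x1 = (-5 - (-3)·1.4025) / (4) = -0.1981
  x2 = (-7 - (-1)·-0.1981) / (-5) = 1.4396
Iteration 4:
  x1 = (-5 - (-3)·1.4396) / (4) = -0.1703
  x2 = (-7 - (-1)·-0.1703) / (-5) = 1.4341
Residual b − A·x = (-0.0165, 0.0002)

-0.0165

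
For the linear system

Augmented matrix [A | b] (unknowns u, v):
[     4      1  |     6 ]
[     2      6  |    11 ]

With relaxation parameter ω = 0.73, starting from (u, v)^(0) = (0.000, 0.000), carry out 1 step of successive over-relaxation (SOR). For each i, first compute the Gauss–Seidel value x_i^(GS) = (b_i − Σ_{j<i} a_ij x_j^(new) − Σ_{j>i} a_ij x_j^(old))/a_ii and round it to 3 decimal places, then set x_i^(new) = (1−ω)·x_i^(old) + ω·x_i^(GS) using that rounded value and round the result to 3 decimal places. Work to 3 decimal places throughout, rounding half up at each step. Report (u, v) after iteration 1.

(1.095, 1.072)

Iteration 1:
  u: GS value = (6 - (1)·0.000) / (4) = 1.500;  u ← (1−ω)·0.000 + ω·1.500 = 1.095
  v: GS value = (11 - (2)·1.095) / (6) = 1.468;  v ← (1−ω)·0.000 + ω·1.468 = 1.072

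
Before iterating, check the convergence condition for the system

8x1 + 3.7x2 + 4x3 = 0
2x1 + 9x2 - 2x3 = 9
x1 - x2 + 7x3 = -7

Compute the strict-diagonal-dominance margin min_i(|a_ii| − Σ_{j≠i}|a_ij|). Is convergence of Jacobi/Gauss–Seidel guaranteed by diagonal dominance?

0.3

row 1: |8| − (3.7+4) = 0.3
row 2: |9| − (2+2) = 5
row 3: |7| − (1+1) = 5
minimum over rows = 0.3 → strictly diagonally dominant (convergence guaranteed)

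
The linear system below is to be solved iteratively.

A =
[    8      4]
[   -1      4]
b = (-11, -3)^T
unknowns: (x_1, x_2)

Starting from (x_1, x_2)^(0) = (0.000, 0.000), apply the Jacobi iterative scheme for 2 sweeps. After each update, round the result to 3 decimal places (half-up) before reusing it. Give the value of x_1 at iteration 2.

Iteration 1:
  x_1 = (-11 - (4)·0.000) / (8) = -1.375
  x_2 = (-3 - (-1)·0.000) / (4) = -0.750
Iteration 2:
  x_1 = (-11 - (4)·-0.750) / (8) = -1.000
  x_2 = (-3 - (-1)·-1.375) / (4) = -1.094

-1.000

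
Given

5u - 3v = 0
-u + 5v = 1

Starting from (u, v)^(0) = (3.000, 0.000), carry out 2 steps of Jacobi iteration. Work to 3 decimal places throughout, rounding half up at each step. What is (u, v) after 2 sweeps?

Iteration 1:
  u = (0 - (-3)·0.000) / (5) = 0.000
  v = (1 - (-1)·3.000) / (5) = 0.800
Iteration 2:
  u = (0 - (-3)·0.800) / (5) = 0.480
  v = (1 - (-1)·0.000) / (5) = 0.200

(0.480, 0.200)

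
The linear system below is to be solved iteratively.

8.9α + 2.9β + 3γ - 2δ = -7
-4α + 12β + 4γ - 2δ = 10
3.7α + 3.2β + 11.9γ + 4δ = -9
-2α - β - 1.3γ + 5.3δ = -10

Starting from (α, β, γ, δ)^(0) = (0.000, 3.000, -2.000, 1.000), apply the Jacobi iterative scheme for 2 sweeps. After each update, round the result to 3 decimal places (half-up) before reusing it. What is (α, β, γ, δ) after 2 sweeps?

Iteration 1:
  α = (-7 - (2.9)·3.000 - (3)·-2.000 - (-2)·1.000) / (8.9) = -0.865
  β = (10 - (-4)·0.000 - (4)·-2.000 - (-2)·1.000) / (12) = 1.667
  γ = (-9 - (3.7)·0.000 - (3.2)·3.000 - (4)·1.000) / (11.9) = -1.899
  δ = (-10 - (-2)·0.000 - (-1)·3.000 - (-1.3)·-2.000) / (5.3) = -1.811
Iteration 2:
  α = (-7 - (2.9)·1.667 - (3)·-1.899 - (-2)·-1.811) / (8.9) = -1.097
  β = (10 - (-4)·-0.865 - (4)·-1.899 - (-2)·-1.811) / (12) = 0.876
  γ = (-9 - (3.7)·-0.865 - (3.2)·1.667 - (4)·-1.811) / (11.9) = -0.327
  δ = (-10 - (-2)·-0.865 - (-1)·1.667 - (-1.3)·-1.899) / (5.3) = -2.364

(-1.097, 0.876, -0.327, -2.364)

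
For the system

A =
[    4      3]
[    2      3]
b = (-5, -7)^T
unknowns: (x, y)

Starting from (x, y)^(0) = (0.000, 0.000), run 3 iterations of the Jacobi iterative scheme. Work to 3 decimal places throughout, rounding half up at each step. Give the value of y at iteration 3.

-2.667

Iteration 1:
  x = (-5 - (3)·0.000) / (4) = -1.250
  y = (-7 - (2)·0.000) / (3) = -2.333
Iteration 2:
  x = (-5 - (3)·-2.333) / (4) = 0.500
  y = (-7 - (2)·-1.250) / (3) = -1.500
Iteration 3:
  x = (-5 - (3)·-1.500) / (4) = -0.125
  y = (-7 - (2)·0.500) / (3) = -2.667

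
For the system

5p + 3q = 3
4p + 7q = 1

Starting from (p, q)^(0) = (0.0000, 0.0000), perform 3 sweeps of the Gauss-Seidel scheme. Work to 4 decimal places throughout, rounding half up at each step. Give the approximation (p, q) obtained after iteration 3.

(0.7612, -0.2921)

Iteration 1:
  p = (3 - (3)·0.0000) / (5) = 0.6000
  q = (1 - (4)·0.6000) / (7) = -0.2000
Iteration 2:
  p = (3 - (3)·-0.2000) / (5) = 0.7200
  q = (1 - (4)·0.7200) / (7) = -0.2686
Iteration 3:
  p = (3 - (3)·-0.2686) / (5) = 0.7612
  q = (1 - (4)·0.7612) / (7) = -0.2921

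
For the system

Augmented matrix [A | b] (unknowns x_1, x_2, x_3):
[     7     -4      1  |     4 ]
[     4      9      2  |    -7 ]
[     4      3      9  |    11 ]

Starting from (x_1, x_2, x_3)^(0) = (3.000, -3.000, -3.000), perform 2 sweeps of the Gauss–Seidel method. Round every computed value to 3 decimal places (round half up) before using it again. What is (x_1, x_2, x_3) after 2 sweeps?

Iteration 1:
  x_1 = (4 - (-4)·-3.000 - (1)·-3.000) / (7) = -0.714
  x_2 = (-7 - (4)·-0.714 - (2)·-3.000) / (9) = 0.206
  x_3 = (11 - (4)·-0.714 - (3)·0.206) / (9) = 1.471
Iteration 2:
  x_1 = (4 - (-4)·0.206 - (1)·1.471) / (7) = 0.479
  x_2 = (-7 - (4)·0.479 - (2)·1.471) / (9) = -1.318
  x_3 = (11 - (4)·0.479 - (3)·-1.318) / (9) = 1.449

(0.479, -1.318, 1.449)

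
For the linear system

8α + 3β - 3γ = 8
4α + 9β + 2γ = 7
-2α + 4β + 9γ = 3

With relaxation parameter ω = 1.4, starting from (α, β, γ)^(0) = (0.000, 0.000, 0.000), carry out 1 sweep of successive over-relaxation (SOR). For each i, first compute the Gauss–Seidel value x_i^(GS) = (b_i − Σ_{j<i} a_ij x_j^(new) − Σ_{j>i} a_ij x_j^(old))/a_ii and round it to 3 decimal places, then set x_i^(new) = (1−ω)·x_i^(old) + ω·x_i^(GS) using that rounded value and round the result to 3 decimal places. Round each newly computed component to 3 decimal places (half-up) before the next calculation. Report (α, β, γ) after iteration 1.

Iteration 1:
  α: GS value = (8 - (3)·0.000 - (-3)·0.000) / (8) = 1.000;  α ← (1−ω)·0.000 + ω·1.000 = 1.400
  β: GS value = (7 - (4)·1.400 - (2)·0.000) / (9) = 0.156;  β ← (1−ω)·0.000 + ω·0.156 = 0.218
  γ: GS value = (3 - (-2)·1.400 - (4)·0.218) / (9) = 0.548;  γ ← (1−ω)·0.000 + ω·0.548 = 0.767

(1.400, 0.218, 0.767)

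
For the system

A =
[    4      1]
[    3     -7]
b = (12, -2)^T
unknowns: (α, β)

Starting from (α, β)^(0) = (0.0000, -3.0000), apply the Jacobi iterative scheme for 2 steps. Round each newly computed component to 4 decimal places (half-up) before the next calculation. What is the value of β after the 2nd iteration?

1.8929

Iteration 1:
  α = (12 - (1)·-3.0000) / (4) = 3.7500
  β = (-2 - (3)·0.0000) / (-7) = 0.2857
Iteration 2:
  α = (12 - (1)·0.2857) / (4) = 2.9286
  β = (-2 - (3)·3.7500) / (-7) = 1.8929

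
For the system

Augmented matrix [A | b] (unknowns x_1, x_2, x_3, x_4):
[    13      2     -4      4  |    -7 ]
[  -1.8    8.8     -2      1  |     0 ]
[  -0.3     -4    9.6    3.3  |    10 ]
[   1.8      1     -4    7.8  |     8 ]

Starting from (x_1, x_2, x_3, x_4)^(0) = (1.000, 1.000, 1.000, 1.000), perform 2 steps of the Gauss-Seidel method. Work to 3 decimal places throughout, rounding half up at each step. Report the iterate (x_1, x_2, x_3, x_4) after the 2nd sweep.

(-0.800, -0.186, 0.413, 1.446)

Iteration 1:
  x_1 = (-7 - (2)·1.000 - (-4)·1.000 - (4)·1.000) / (13) = -0.692
  x_2 = (0 - (-1.8)·-0.692 - (-2)·1.000 - (1)·1.000) / (8.8) = -0.028
  x_3 = (10 - (-0.3)·-0.692 - (-4)·-0.028 - (3.3)·1.000) / (9.6) = 0.665
  x_4 = (8 - (1.8)·-0.692 - (1)·-0.028 - (-4)·0.665) / (7.8) = 1.530
Iteration 2:
  x_1 = (-7 - (2)·-0.028 - (-4)·0.665 - (4)·1.530) / (13) = -0.800
  x_2 = (0 - (-1.8)·-0.800 - (-2)·0.665 - (1)·1.530) / (8.8) = -0.186
  x_3 = (10 - (-0.3)·-0.800 - (-4)·-0.186 - (3.3)·1.530) / (9.6) = 0.413
  x_4 = (8 - (1.8)·-0.800 - (1)·-0.186 - (-4)·0.413) / (7.8) = 1.446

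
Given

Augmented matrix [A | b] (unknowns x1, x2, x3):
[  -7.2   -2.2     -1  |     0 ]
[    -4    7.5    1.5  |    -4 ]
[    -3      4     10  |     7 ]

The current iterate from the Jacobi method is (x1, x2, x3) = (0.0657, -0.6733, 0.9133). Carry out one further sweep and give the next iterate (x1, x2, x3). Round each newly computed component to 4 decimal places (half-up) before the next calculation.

One sweep:
  x1 = (0 - (-2.2)·-0.6733 - (-1)·0.9133) / (-7.2) = 0.0789
  x2 = (-4 - (-4)·0.0657 - (1.5)·0.9133) / (7.5) = -0.6810
  x3 = (7 - (-3)·0.0657 - (4)·-0.6733) / (10) = 0.9890

(0.0789, -0.6810, 0.9890)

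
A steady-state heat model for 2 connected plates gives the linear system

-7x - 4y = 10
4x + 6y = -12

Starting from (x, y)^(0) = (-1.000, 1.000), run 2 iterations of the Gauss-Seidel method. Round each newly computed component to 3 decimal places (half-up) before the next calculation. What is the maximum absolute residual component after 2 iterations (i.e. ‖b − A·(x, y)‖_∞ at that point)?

2.537

Iteration 1:
  x = (10 - (-4)·1.000) / (-7) = -2.000
  y = (-12 - (4)·-2.000) / (6) = -0.667
Iteration 2:
  x = (10 - (-4)·-0.667) / (-7) = -1.047
  y = (-12 - (4)·-1.047) / (6) = -1.302
Residual b − A·x = (-2.537, 0.000); ∞-norm = 2.537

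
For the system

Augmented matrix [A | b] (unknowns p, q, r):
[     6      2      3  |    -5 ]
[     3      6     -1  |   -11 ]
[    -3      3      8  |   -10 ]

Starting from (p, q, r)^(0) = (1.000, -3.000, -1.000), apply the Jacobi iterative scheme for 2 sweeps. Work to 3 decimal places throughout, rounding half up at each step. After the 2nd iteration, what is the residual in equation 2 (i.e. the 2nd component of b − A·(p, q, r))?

2.063

Iteration 1:
  p = (-5 - (2)·-3.000 - (3)·-1.000) / (6) = 0.667
  q = (-11 - (3)·1.000 - (-1)·-1.000) / (6) = -2.500
  r = (-10 - (-3)·1.000 - (3)·-3.000) / (8) = 0.250
Iteration 2:
  p = (-5 - (2)·-2.500 - (3)·0.250) / (6) = -0.125
  q = (-11 - (3)·0.667 - (-1)·0.250) / (6) = -2.125
  r = (-10 - (-3)·0.667 - (3)·-2.500) / (8) = -0.062
Residual b − A·x = (0.186, 2.063, -3.504)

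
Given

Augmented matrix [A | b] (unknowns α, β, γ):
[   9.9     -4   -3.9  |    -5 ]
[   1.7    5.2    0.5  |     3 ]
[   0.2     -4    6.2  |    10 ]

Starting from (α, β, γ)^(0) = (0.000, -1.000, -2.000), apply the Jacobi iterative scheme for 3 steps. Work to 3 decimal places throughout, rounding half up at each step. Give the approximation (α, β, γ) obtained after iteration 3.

Iteration 1:
  α = (-5 - (-4)·-1.000 - (-3.9)·-2.000) / (9.9) = -1.697
  β = (3 - (1.7)·0.000 - (0.5)·-2.000) / (5.2) = 0.769
  γ = (10 - (0.2)·0.000 - (-4)·-1.000) / (6.2) = 0.968
Iteration 2:
  α = (-5 - (-4)·0.769 - (-3.9)·0.968) / (9.9) = 0.187
  β = (3 - (1.7)·-1.697 - (0.5)·0.968) / (5.2) = 1.039
  γ = (10 - (0.2)·-1.697 - (-4)·0.769) / (6.2) = 2.164
Iteration 3:
  α = (-5 - (-4)·1.039 - (-3.9)·2.164) / (9.9) = 0.767
  β = (3 - (1.7)·0.187 - (0.5)·2.164) / (5.2) = 0.308
  γ = (10 - (0.2)·0.187 - (-4)·1.039) / (6.2) = 2.277

(0.767, 0.308, 2.277)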